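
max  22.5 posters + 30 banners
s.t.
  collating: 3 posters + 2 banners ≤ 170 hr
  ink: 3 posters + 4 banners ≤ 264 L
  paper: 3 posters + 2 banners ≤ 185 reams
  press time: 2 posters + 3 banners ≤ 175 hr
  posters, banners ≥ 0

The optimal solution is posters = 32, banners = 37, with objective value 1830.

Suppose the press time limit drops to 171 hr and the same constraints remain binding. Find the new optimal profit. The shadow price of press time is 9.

1794

Δb = -4, so new z* = 1830 + (9)·(-4) = 1830 − 36 = 1794.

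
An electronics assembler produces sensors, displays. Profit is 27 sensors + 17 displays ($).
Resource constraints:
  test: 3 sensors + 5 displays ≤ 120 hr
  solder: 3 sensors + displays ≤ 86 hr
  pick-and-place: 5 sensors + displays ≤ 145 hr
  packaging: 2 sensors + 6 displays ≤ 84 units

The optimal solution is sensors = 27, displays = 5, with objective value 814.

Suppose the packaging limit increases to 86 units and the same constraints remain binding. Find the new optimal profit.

At the optimum: test uses 106 of 120 (slack = 14); solder uses 86 of 86 (binding); pick-and-place uses 140 of 145 (slack = 5); packaging uses 84 of 84 (binding).
Since test, pick-and-place are not tight, their duals are 0.
Dual feasibility on the basic columns requires 3·y_solder + 2·y_packaging = 27, 1·y_solder + 6·y_packaging = 17.
→ y_solder = 8 and y_packaging = 1.5.
Δz = y_packaging·Δb = 1.5 × (2) = 3, so new z* = 814 + 3 = 817.

817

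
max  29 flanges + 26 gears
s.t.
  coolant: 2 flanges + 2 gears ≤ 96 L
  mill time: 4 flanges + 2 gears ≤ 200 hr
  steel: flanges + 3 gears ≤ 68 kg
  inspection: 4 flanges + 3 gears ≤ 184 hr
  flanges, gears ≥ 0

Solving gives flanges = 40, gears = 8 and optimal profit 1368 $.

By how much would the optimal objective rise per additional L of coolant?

8.5

At the optimum: coolant uses 96 of 96 (binding); mill time uses 176 of 200 (slack = 24); steel uses 64 of 68 (slack = 4); inspection uses 184 of 184 (binding).
Slack constraints have shadow price 0 (complementary slackness).
From A_Bᵀ y = c: 2·y_coolant + 4·y_inspection = 29; 2·y_coolant + 3·y_inspection = 26.
This yields shadow prices y_coolant = 8.5, y_inspection = 3.
Shadow price of coolant = 8.5.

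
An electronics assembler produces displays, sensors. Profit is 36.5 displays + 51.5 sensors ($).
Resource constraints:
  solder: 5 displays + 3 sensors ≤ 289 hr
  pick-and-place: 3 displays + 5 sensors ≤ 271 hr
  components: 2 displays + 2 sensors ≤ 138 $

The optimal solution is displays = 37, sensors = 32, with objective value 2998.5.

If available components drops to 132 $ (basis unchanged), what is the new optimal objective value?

Check each constraint at x*: solder 281/289 (slack 8); pick-and-place 271/271 (tight); components 138/138 (tight).
By complementary slackness, y = 0 for the non-binding constraint.
Dual feasibility on the basic columns requires 3·y_pick-and-place + 2·y_components = 36.5, 5·y_pick-and-place + 2·y_components = 51.5.
Solving: y_pick-and-place = 7.5, y_components = 7.
Δz = y_components·Δb = 7 × (-6) = -42, so new z* = 2998.5 − 42 = 2956.5.

2956.5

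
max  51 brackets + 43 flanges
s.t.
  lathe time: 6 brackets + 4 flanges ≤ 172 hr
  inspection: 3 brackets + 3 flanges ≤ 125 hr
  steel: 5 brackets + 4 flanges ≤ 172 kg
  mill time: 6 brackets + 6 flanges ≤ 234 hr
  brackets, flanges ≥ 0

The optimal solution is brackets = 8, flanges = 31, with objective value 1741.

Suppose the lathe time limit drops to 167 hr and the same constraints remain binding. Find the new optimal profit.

1721

Check each constraint at x*: lathe time 172/172 (tight); inspection 117/125 (slack 8); steel 164/172 (slack 8); mill time 234/234 (tight).
Since inspection, steel are not tight, their duals are 0.
The binding rows give the dual system: 6·y_lathe time + 6·y_mill time = 51 and 4·y_lathe time + 6·y_mill time = 43.
→ y_lathe time = 4 and y_mill time = 4.5.
Δz = y_lathe time·Δb = 4 × (-5) = -20, so new z* = 1741 − 20 = 1721.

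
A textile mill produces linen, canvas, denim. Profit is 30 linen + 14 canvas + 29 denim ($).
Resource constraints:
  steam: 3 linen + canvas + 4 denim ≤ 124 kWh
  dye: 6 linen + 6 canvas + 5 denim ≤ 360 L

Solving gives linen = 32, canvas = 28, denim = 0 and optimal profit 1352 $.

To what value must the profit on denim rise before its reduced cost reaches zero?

Check each constraint at x*: steam 124/124 (tight); dye 360/360 (tight).
Dual feasibility on the basic columns requires 3·y_steam + 6·y_dye = 30, 1·y_steam + 6·y_dye = 14.
→ y_steam = 8 and y_dye = 1.
denim enters the basis when its profit ≥ yᵀa₃ = 8·4 + 1·5 = 37.

37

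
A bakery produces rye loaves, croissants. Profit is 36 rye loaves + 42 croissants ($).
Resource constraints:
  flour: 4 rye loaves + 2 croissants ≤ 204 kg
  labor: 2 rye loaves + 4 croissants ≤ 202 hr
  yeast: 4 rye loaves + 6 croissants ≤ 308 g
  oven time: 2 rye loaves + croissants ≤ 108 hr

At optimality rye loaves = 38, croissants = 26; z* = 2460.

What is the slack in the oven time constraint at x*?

6

oven time used = 2·38 + 1·26 = 102; slack = 108 − 102 = 6.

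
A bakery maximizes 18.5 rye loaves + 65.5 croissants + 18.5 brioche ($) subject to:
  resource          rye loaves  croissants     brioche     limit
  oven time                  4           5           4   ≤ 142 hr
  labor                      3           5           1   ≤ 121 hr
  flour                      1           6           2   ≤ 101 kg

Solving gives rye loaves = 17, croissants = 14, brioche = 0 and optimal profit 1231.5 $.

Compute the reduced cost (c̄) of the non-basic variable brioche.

At the optimum: oven time uses 138 of 142 (slack = 4); labor uses 121 of 121 (binding); flour uses 101 of 101 (binding).
Since oven time is not tight, its dual is 0.
The binding rows give the dual system: 3·y_labor + 1·y_flour = 18.5 and 5·y_labor + 6·y_flour = 65.5.
Solving: y_labor = 3.5, y_flour = 8.
Reduced cost of brioche: c₃ − yᵀa₃ = 18.5 − (3.5·1 + 8·2) = 18.5 − 19.5 = -1.

-1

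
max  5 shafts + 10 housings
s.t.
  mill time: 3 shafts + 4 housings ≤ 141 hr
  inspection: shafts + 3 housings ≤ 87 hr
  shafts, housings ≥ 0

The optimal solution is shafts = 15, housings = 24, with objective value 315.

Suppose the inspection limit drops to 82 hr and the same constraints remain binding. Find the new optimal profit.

At the optimum: mill time uses 141 of 141 (binding); inspection uses 87 of 87 (binding).
Dual feasibility on the basic columns requires 3·y_mill time + 1·y_inspection = 5, 4·y_mill time + 3·y_inspection = 10.
Solving: y_mill time = 1, y_inspection = 2.
Δz = y_inspection·Δb = 2 × (-5) = -10, so new z* = 315 − 10 = 305.

305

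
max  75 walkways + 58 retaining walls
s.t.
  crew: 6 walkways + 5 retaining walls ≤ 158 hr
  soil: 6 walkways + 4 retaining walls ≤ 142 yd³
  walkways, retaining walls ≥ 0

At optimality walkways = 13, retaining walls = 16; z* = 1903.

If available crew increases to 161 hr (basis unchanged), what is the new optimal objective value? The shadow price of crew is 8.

Δb = 3, so new z* = 1903 + (8)·(3) = 1903 + 24 = 1927.

1927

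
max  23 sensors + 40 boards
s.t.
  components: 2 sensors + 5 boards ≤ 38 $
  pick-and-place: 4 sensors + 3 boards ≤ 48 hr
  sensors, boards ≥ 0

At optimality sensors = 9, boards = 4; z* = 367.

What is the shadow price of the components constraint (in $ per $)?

6.5

Check each constraint at x*: components 38/38 (tight); pick-and-place 48/48 (tight).
The binding rows give the dual system: 2·y_components + 4·y_pick-and-place = 23 and 5·y_components + 3·y_pick-and-place = 40.
Solving: y_components = 6.5, y_pick-and-place = 2.5.
Shadow price of components = 6.5.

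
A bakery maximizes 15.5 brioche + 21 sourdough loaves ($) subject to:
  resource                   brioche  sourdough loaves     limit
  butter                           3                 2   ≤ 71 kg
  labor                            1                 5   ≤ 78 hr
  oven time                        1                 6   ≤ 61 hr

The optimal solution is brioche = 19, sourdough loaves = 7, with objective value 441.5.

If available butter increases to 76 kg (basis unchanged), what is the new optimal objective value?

464

At the optimum: butter uses 71 of 71 (binding); labor uses 54 of 78 (slack = 24); oven time uses 61 of 61 (binding).
Slack constraints have shadow price 0 (complementary slackness).
From A_Bᵀ y = c: 3·y_butter + 1·y_oven time = 15.5; 2·y_butter + 6·y_oven time = 21.
Solving: y_butter = 4.5, y_oven time = 2.
Δz = y_butter·Δb = 4.5 × (5) = 22.5, so new z* = 441.5 + 22.5 = 464.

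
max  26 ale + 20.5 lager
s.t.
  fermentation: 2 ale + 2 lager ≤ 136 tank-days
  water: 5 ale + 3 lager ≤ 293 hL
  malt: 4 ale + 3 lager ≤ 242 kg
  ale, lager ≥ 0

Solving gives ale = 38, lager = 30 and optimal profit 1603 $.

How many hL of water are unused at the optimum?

water used = 5·38 + 3·30 = 280; slack = 293 − 280 = 13.

13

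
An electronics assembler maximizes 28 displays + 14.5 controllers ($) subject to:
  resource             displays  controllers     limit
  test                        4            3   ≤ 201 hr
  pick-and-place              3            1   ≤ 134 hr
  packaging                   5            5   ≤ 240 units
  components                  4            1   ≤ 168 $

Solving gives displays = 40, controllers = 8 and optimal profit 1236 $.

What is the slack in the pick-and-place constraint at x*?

6

pick-and-place used = 3·40 + 1·8 = 128; slack = 134 − 128 = 6.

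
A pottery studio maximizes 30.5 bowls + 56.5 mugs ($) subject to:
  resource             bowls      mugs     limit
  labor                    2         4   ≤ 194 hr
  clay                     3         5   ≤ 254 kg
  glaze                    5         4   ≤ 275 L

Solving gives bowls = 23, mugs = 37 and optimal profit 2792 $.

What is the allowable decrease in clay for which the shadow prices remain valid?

11.5

Binding constraints: labor, clay. The basis is B = [[2,4],[3,5]] with det -2.
Per unit decrease in clay, x* moves by d = (-2, 1).
The basis stays optimal until bowls reaches 0; allowable decrease = 11.5 kg.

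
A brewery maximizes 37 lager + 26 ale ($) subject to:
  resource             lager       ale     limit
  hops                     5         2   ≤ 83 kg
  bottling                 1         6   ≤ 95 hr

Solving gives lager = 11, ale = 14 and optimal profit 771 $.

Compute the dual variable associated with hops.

Both hops and bottling are binding at x*.
From A_Bᵀ y = c: 5·y_hops + 1·y_bottling = 37; 2·y_hops + 6·y_bottling = 26.
This yields shadow prices y_hops = 7, y_bottling = 2.
Shadow price of hops = 7.

7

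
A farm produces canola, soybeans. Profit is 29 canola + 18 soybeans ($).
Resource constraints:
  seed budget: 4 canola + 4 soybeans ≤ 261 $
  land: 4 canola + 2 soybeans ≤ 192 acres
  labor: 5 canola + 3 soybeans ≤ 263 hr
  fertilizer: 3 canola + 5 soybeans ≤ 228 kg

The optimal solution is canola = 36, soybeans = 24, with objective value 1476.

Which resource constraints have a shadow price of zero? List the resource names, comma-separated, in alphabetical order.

seed budget: 240/261 (slack 21)
land: 192/192 (binding)
labor: 252/263 (slack 11)
fertilizer: 228/228 (binding)
By complementary slackness, a constraint with positive slack has shadow price 0 → labor, seed budget.

labor, seed budget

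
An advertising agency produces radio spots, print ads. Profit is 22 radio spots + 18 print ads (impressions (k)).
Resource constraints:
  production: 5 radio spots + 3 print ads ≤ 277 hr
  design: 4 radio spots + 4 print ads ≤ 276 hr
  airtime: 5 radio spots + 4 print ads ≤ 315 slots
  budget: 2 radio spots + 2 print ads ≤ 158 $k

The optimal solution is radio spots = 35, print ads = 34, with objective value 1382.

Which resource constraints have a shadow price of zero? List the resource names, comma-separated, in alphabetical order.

production: 277/277 (binding)
design: 276/276 (binding)
airtime: 311/315 (slack 4)
budget: 138/158 (slack 20)
By complementary slackness, a constraint with positive slack has shadow price 0 → airtime, budget.

airtime, budget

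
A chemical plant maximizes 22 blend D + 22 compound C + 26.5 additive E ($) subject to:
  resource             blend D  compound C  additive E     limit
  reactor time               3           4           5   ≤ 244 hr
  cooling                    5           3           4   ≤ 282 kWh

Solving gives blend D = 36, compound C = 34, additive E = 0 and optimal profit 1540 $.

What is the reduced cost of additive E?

-1.5

Both reactor time and cooling are binding at x*.
From A_Bᵀ y = c: 3·y_reactor time + 5·y_cooling = 22; 4·y_reactor time + 3·y_cooling = 22.
→ y_reactor time = 4 and y_cooling = 2.
Reduced cost of additive E: c₃ − yᵀa₃ = 26.5 − (4·5 + 2·4) = 26.5 − 28 = -1.5.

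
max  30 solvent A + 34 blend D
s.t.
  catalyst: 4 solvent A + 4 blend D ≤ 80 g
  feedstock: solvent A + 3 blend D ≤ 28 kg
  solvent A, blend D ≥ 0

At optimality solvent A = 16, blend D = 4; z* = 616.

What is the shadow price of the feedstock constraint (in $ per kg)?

2

Check each constraint at x*: catalyst 80/80 (tight); feedstock 28/28 (tight).
From A_Bᵀ y = c: 4·y_catalyst + 1·y_feedstock = 30; 4·y_catalyst + 3·y_feedstock = 34.
→ y_catalyst = 7 and y_feedstock = 2.
Shadow price of feedstock = 2.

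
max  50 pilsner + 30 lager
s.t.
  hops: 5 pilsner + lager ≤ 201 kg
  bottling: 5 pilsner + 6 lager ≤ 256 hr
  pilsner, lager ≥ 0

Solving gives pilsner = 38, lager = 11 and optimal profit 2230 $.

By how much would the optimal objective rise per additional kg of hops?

6

Both hops and bottling are binding at x*.
The binding rows give the dual system: 5·y_hops + 5·y_bottling = 50 and 1·y_hops + 6·y_bottling = 30.
This yields shadow prices y_hops = 6, y_bottling = 4.
Shadow price of hops = 6.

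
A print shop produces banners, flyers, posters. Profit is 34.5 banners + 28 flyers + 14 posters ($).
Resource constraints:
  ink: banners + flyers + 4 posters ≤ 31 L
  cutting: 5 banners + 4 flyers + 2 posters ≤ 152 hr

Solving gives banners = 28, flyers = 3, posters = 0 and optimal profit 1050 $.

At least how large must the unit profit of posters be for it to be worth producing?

Check each constraint at x*: ink 31/31 (tight); cutting 152/152 (tight).
From A_Bᵀ y = c: 1·y_ink + 5·y_cutting = 34.5; 1·y_ink + 4·y_cutting = 28.
→ y_ink = 2 and y_cutting = 6.5.
posters enters the basis when its profit ≥ yᵀa₃ = 2·4 + 6.5·2 = 21.

21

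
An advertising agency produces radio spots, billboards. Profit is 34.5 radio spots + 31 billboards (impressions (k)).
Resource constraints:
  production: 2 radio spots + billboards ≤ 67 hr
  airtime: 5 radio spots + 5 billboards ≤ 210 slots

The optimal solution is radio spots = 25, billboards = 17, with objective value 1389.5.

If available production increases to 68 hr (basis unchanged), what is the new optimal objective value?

Both production and airtime are binding at x*.
Dual feasibility on the basic columns requires 2·y_production + 5·y_airtime = 34.5, 1·y_production + 5·y_airtime = 31.
Solving: y_production = 3.5, y_airtime = 5.5.
Δz = y_production·Δb = 3.5 × (1) = 3.5, so new z* = 1389.5 + 3.5 = 1393.

1393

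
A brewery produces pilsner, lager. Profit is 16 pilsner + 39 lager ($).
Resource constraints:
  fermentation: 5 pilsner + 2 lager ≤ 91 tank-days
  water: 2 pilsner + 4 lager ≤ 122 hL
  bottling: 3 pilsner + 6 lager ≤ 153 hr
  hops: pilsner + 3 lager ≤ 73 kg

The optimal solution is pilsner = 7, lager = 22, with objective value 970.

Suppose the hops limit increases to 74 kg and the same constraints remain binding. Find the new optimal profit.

977

At the optimum: fermentation uses 79 of 91 (slack = 12); water uses 102 of 122 (slack = 20); bottling uses 153 of 153 (binding); hops uses 73 of 73 (binding).
By complementary slackness, y = 0 for the non-binding constraints.
Dual feasibility on the basic columns requires 3·y_bottling + 1·y_hops = 16, 6·y_bottling + 3·y_hops = 39.
→ y_bottling = 3 and y_hops = 7.
Δz = y_hops·Δb = 7 × (1) = 7, so new z* = 970 + 7 = 977.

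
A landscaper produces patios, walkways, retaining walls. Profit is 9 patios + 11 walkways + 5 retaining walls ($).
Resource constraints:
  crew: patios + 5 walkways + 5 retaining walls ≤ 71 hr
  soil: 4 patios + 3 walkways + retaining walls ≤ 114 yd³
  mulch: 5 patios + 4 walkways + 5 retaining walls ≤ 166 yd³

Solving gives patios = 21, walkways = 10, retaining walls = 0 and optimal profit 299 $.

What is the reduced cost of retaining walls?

Check each constraint at x*: crew 71/71 (tight); soil 114/114 (tight); mulch 145/166 (slack 21).
Since mulch is not tight, its dual is 0.
The binding rows give the dual system: 1·y_crew + 4·y_soil = 9 and 5·y_crew + 3·y_soil = 11.
→ y_crew = 1 and y_soil = 2.
Reduced cost of retaining walls: c₃ − yᵀa₃ = 5 − (1·5 + 2·1) = 5 − 7 = -2.

-2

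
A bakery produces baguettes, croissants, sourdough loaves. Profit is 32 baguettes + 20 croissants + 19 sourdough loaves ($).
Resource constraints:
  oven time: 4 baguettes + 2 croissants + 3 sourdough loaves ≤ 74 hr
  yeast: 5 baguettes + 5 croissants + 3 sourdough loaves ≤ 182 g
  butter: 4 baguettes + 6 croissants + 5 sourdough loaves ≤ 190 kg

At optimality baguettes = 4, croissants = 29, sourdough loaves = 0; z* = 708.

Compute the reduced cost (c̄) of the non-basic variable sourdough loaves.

-7

Check each constraint at x*: oven time 74/74 (tight); yeast 165/182 (slack 17); butter 190/190 (tight).
By complementary slackness, y = 0 for the non-binding constraint.
The binding rows give the dual system: 4·y_oven time + 4·y_butter = 32 and 2·y_oven time + 6·y_butter = 20.
This yields shadow prices y_oven time = 7, y_butter = 1.
Reduced cost of sourdough loaves: c₃ − yᵀa₃ = 19 − (7·3 + 1·5) = 19 − 26 = -7.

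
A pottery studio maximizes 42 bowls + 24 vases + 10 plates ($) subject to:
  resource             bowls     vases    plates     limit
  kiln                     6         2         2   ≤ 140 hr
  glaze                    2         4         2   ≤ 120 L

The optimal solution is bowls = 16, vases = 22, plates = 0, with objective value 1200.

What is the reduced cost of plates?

Check each constraint at x*: kiln 140/140 (tight); glaze 120/120 (tight).
Dual feasibility on the basic columns requires 6·y_kiln + 2·y_glaze = 42, 2·y_kiln + 4·y_glaze = 24.
Solving: y_kiln = 6, y_glaze = 3.
Reduced cost of plates: c₃ − yᵀa₃ = 10 − (6·2 + 3·2) = 10 − 18 = -8.

-8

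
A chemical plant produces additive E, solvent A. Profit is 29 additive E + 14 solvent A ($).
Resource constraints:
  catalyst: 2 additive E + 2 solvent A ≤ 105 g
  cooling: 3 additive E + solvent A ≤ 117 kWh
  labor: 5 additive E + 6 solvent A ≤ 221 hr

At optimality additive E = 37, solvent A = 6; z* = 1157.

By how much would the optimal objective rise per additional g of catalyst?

Binding: cooling and labor. Non-binding: catalyst (19 unused).
By complementary slackness, y = 0 for the non-binding constraint.
From A_Bᵀ y = c: 3·y_cooling + 5·y_labor = 29; 1·y_cooling + 6·y_labor = 14.
This yields shadow prices y_cooling = 8, y_labor = 1.
Shadow price of catalyst = 0.

0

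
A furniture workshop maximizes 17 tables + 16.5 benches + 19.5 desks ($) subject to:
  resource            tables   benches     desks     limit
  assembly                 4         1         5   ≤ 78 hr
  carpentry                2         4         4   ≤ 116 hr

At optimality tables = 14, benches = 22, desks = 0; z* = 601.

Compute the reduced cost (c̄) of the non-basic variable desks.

Check each constraint at x*: assembly 78/78 (tight); carpentry 116/116 (tight).
Dual feasibility on the basic columns requires 4·y_assembly + 2·y_carpentry = 17, 1·y_assembly + 4·y_carpentry = 16.5.
→ y_assembly = 2.5 and y_carpentry = 3.5.
Reduced cost of desks: c₃ − yᵀa₃ = 19.5 − (2.5·5 + 3.5·4) = 19.5 − 26.5 = -7.

-7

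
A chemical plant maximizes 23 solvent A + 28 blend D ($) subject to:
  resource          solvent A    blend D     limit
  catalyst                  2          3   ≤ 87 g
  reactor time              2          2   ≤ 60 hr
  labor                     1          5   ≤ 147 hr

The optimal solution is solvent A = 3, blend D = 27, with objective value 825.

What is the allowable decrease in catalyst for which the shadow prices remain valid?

27

Binding constraints: catalyst, reactor time. The basis is B = [[2,3],[2,2]] with det -2.
Per unit decrease in catalyst, x* moves by d = (1, -1).
The basis stays optimal until blend D reaches 0; allowable decrease = 27 g.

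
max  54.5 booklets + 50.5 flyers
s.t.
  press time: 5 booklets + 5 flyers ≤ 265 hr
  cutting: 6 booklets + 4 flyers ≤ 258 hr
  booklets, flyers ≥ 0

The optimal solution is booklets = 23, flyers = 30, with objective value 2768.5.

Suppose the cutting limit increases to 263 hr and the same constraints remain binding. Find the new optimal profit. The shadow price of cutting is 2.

2778.5

Δb = 5, so new z* = 2768.5 + (2)·(5) = 2768.5 + 10 = 2778.5.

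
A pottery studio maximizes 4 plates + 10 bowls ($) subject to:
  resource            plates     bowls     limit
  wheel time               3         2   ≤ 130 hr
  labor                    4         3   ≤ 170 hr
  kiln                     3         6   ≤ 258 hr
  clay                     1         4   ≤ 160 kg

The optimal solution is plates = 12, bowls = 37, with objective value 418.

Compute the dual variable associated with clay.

1

At the optimum: wheel time uses 110 of 130 (slack = 20); labor uses 159 of 170 (slack = 11); kiln uses 258 of 258 (binding); clay uses 160 of 160 (binding).
By complementary slackness, y = 0 for the non-binding constraints.
Dual feasibility on the basic columns requires 3·y_kiln + 1·y_clay = 4, 6·y_kiln + 4·y_clay = 10.
Solving: y_kiln = 1, y_clay = 1.
Shadow price of clay = 1.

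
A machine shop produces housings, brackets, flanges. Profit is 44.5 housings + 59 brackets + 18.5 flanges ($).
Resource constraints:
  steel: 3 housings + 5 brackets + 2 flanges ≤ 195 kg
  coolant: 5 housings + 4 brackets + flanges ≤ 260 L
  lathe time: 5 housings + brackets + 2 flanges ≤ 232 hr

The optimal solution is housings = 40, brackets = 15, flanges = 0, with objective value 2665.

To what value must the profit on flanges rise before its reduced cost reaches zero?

At the optimum: steel uses 195 of 195 (binding); coolant uses 260 of 260 (binding); lathe time uses 215 of 232 (slack = 17).
By complementary slackness, y = 0 for the non-binding constraint.
From A_Bᵀ y = c: 3·y_steel + 5·y_coolant = 44.5; 5·y_steel + 4·y_coolant = 59.
This yields shadow prices y_steel = 9, y_coolant = 3.5.
flanges enters the basis when its profit ≥ yᵀa₃ = 9·2 + 3.5·1 = 21.5.

21.5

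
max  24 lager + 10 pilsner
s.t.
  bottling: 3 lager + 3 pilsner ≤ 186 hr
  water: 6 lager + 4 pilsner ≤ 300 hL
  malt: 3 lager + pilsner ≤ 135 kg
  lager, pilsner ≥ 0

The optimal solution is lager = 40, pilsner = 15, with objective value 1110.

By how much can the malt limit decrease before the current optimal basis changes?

Binding constraints: water, malt. The basis is B = [[6,4],[3,1]] with det -6.
Per unit decrease in malt, x* moves by d = (-0.6667, 1).
The basis stays optimal until bottling becomes binding; allowable decrease = 21 kg.

21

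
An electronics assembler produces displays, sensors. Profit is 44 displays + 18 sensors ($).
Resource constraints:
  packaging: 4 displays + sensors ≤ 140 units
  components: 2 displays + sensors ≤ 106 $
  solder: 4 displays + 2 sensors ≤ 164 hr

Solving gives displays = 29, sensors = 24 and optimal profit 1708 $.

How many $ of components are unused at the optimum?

components used = 2·29 + 1·24 = 82; slack = 106 − 82 = 24.

24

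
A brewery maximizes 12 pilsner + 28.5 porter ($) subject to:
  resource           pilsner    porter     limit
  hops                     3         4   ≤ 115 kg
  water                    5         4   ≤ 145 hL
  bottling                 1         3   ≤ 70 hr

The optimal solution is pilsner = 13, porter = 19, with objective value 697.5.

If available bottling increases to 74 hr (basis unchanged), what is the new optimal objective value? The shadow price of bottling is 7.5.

727.5

Δb = 4, so new z* = 697.5 + (7.5)·(4) = 697.5 + 30 = 727.5.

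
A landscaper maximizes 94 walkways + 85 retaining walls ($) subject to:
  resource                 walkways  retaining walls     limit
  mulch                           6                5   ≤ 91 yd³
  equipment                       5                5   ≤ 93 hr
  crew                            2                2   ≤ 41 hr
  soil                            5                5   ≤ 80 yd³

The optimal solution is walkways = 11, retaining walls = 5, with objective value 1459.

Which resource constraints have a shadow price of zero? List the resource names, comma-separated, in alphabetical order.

mulch: 91/91 (binding)
equipment: 80/93 (slack 13)
crew: 32/41 (slack 9)
soil: 80/80 (binding)
By complementary slackness, a constraint with positive slack has shadow price 0 → crew, equipment.

crew, equipment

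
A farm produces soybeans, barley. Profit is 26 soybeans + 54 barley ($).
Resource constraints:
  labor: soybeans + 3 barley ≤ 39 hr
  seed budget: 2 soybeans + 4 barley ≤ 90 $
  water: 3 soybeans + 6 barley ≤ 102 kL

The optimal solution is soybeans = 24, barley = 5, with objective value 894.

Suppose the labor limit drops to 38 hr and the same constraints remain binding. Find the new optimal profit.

At the optimum: labor uses 39 of 39 (binding); seed budget uses 68 of 90 (slack = 22); water uses 102 of 102 (binding).
Since seed budget is not tight, its dual is 0.
The binding rows give the dual system: 1·y_labor + 3·y_water = 26 and 3·y_labor + 6·y_water = 54.
→ y_labor = 2 and y_water = 8.
Δz = y_labor·Δb = 2 × (-1) = -2, so new z* = 894 − 2 = 892.

892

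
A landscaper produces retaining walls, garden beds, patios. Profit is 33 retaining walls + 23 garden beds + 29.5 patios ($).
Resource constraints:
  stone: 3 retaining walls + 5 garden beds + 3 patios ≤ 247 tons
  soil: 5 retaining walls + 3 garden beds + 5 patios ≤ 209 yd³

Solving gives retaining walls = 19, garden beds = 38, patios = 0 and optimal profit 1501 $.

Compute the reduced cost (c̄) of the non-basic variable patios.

Both stone and soil are binding at x*.
From A_Bᵀ y = c: 3·y_stone + 5·y_soil = 33; 5·y_stone + 3·y_soil = 23.
→ y_stone = 1 and y_soil = 6.
Reduced cost of patios: c₃ − yᵀa₃ = 29.5 − (1·3 + 6·5) = 29.5 − 33 = -3.5.

-3.5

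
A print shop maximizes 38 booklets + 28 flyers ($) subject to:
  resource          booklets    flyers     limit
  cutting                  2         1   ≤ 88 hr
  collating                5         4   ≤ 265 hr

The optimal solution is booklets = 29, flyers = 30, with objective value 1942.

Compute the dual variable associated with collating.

6

Both cutting and collating are binding at x*.
The binding rows give the dual system: 2·y_cutting + 5·y_collating = 38 and 1·y_cutting + 4·y_collating = 28.
This yields shadow prices y_cutting = 4, y_collating = 6.
Shadow price of collating = 6.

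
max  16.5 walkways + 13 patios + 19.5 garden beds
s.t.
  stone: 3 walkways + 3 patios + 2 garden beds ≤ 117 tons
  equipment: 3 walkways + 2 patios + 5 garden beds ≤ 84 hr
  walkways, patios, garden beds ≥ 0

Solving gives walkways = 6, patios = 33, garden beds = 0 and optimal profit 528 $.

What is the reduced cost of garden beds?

Both stone and equipment are binding at x*.
The binding rows give the dual system: 3·y_stone + 3·y_equipment = 16.5 and 3·y_stone + 2·y_equipment = 13.
→ y_stone = 2 and y_equipment = 3.5.
Reduced cost of garden beds: c₃ − yᵀa₃ = 19.5 − (2·2 + 3.5·5) = 19.5 − 21.5 = -2.

-2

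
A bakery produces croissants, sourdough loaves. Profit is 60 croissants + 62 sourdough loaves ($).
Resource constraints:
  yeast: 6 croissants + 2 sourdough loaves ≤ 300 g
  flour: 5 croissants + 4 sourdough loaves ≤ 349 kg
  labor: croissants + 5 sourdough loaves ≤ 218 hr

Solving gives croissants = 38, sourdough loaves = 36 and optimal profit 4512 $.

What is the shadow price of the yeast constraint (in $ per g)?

At the optimum: yeast uses 300 of 300 (binding); flour uses 334 of 349 (slack = 15); labor uses 218 of 218 (binding).
Slack constraints have shadow price 0 (complementary slackness).
From A_Bᵀ y = c: 6·y_yeast + 1·y_labor = 60; 2·y_yeast + 5·y_labor = 62.
→ y_yeast = 8.5 and y_labor = 9.
Shadow price of yeast = 8.5.

8.5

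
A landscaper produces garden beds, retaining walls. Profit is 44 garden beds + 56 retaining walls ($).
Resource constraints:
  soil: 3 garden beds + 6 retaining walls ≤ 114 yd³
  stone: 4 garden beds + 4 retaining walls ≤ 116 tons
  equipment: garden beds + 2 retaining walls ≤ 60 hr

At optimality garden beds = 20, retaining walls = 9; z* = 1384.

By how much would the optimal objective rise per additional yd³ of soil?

At the optimum: soil uses 114 of 114 (binding); stone uses 116 of 116 (binding); equipment uses 38 of 60 (slack = 22).
By complementary slackness, y = 0 for the non-binding constraint.
Dual feasibility on the basic columns requires 3·y_soil + 4·y_stone = 44, 6·y_soil + 4·y_stone = 56.
This yields shadow prices y_soil = 4, y_stone = 8.
Shadow price of soil = 4.

4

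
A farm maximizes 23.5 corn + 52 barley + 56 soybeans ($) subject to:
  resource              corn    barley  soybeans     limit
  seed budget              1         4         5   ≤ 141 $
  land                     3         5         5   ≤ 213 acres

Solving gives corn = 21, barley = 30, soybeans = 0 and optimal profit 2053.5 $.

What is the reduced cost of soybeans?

-1.5

Check each constraint at x*: seed budget 141/141 (tight); land 213/213 (tight).
From A_Bᵀ y = c: 1·y_seed budget + 3·y_land = 23.5; 4·y_seed budget + 5·y_land = 52.
Solving: y_seed budget = 5.5, y_land = 6.
Reduced cost of soybeans: c₃ − yᵀa₃ = 56 − (5.5·5 + 6·5) = 56 − 57.5 = -1.5.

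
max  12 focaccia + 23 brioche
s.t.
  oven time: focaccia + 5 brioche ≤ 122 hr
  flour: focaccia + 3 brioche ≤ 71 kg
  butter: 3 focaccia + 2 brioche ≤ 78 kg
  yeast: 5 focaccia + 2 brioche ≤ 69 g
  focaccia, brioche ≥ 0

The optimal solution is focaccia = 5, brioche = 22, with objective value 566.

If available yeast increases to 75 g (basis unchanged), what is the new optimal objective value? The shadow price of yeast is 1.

572

Δb = 6, so new z* = 566 + (1)·(6) = 566 + 6 = 572.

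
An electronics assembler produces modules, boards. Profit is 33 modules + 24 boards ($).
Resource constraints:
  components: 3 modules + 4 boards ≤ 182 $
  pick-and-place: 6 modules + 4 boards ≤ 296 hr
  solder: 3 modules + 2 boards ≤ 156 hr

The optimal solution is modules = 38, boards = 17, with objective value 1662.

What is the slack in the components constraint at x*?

0

components used = 3·38 + 4·17 = 182; slack = 182 − 182 = 0.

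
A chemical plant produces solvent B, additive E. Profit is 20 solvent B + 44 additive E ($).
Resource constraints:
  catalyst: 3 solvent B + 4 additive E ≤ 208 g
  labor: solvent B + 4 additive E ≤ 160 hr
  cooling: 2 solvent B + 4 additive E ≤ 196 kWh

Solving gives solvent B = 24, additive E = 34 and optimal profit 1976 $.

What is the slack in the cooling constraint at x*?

12

cooling used = 2·24 + 4·34 = 184; slack = 196 − 184 = 12.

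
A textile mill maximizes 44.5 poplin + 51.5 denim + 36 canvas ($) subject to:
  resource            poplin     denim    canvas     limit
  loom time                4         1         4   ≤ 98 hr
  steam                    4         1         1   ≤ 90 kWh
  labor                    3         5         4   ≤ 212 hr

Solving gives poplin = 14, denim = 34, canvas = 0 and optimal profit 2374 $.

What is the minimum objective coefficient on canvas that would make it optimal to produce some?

42

Check each constraint at x*: loom time 90/98 (slack 8); steam 90/90 (tight); labor 212/212 (tight).
Since loom time is not tight, its dual is 0.
Dual feasibility on the basic columns requires 4·y_steam + 3·y_labor = 44.5, 1·y_steam + 5·y_labor = 51.5.
This yields shadow prices y_steam = 4, y_labor = 9.5.
canvas enters the basis when its profit ≥ yᵀa₃ = 4·1 + 9.5·4 = 42.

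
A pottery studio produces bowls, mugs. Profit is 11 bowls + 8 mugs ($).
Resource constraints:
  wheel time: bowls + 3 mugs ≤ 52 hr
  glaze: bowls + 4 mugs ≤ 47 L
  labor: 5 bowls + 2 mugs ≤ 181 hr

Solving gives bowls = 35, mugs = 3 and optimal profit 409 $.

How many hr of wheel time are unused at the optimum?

8

wheel time used = 1·35 + 3·3 = 44; slack = 52 − 44 = 8.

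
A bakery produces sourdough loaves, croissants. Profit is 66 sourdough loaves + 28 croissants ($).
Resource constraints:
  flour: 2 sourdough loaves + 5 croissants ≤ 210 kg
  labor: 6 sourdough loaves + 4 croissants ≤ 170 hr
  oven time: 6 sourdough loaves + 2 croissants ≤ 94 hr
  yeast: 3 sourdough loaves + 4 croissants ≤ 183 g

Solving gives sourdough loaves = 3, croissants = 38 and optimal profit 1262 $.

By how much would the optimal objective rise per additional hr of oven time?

Check each constraint at x*: flour 196/210 (slack 14); labor 170/170 (tight); oven time 94/94 (tight); yeast 161/183 (slack 22).
Since flour, yeast are not tight, their duals are 0.
The binding rows give the dual system: 6·y_labor + 6·y_oven time = 66 and 4·y_labor + 2·y_oven time = 28.
→ y_labor = 3 and y_oven time = 8.
Shadow price of oven time = 8.

8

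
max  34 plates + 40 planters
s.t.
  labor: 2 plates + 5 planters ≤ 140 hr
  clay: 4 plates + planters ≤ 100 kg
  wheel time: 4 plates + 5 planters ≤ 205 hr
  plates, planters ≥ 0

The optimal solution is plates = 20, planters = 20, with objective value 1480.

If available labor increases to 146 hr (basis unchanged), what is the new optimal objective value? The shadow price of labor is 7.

Δb = 6, so new z* = 1480 + (7)·(6) = 1480 + 42 = 1522.

1522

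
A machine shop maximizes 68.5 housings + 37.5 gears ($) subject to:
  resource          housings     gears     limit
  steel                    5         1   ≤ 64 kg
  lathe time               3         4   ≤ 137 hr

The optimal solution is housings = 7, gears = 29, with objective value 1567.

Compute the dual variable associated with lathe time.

Both steel and lathe time are binding at x*.
Dual feasibility on the basic columns requires 5·y_steel + 3·y_lathe time = 68.5, 1·y_steel + 4·y_lathe time = 37.5.
This yields shadow prices y_steel = 9.5, y_lathe time = 7.
Shadow price of lathe time = 7.

7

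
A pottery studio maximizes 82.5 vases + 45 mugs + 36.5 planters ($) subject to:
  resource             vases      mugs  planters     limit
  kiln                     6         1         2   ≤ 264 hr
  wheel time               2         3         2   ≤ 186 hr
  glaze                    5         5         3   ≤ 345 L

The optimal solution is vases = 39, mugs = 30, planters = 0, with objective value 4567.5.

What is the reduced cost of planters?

-1

Binding: kiln and glaze. Non-binding: wheel time (18 unused).
Since wheel time is not tight, its dual is 0.
From A_Bᵀ y = c: 6·y_kiln + 5·y_glaze = 82.5; 1·y_kiln + 5·y_glaze = 45.
Solving: y_kiln = 7.5, y_glaze = 7.5.
Reduced cost of planters: c₃ − yᵀa₃ = 36.5 − (7.5·2 + 7.5·3) = 36.5 − 37.5 = -1.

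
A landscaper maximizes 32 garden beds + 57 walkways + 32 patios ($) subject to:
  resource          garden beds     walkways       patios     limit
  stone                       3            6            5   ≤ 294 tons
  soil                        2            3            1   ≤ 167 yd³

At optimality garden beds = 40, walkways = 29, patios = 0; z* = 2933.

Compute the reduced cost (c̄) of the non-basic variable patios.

-5

At the optimum: stone uses 294 of 294 (binding); soil uses 167 of 167 (binding).
From A_Bᵀ y = c: 3·y_stone + 2·y_soil = 32; 6·y_stone + 3·y_soil = 57.
→ y_stone = 6 and y_soil = 7.
Reduced cost of patios: c₃ − yᵀa₃ = 32 − (6·5 + 7·1) = 32 − 37 = -5.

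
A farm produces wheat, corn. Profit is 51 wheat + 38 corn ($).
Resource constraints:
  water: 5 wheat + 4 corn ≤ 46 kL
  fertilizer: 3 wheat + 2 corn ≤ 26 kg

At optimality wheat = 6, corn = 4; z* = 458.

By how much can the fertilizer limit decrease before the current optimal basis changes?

Binding constraints: water, fertilizer. The basis is B = [[5,4],[3,2]] with det -2.
Per unit decrease in fertilizer, x* moves by d = (-2, 2.5).
The basis stays optimal until wheat reaches 0; allowable decrease = 3 kg.

3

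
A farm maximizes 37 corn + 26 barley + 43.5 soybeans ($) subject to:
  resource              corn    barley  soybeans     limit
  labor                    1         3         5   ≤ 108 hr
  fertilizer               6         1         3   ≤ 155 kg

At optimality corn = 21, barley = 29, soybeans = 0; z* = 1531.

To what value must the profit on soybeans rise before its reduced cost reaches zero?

Both labor and fertilizer are binding at x*.
Dual feasibility on the basic columns requires 1·y_labor + 6·y_fertilizer = 37, 3·y_labor + 1·y_fertilizer = 26.
Solving: y_labor = 7, y_fertilizer = 5.
soybeans enters the basis when its profit ≥ yᵀa₃ = 7·5 + 5·3 = 50.

50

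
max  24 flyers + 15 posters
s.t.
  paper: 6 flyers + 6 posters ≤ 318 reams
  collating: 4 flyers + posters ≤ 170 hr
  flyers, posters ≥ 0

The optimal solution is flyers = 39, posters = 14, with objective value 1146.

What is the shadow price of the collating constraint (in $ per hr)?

3

Both paper and collating are binding at x*.
Dual feasibility on the basic columns requires 6·y_paper + 4·y_collating = 24, 6·y_paper + 1·y_collating = 15.
→ y_paper = 2 and y_collating = 3.
Shadow price of collating = 3.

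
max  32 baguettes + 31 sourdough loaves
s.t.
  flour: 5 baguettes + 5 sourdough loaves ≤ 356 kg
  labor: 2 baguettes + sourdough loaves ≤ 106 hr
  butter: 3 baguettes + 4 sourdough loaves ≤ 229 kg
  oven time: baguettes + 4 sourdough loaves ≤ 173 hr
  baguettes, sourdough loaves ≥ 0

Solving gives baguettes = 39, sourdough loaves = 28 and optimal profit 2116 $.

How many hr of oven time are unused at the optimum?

oven time used = 1·39 + 4·28 = 151; slack = 173 − 151 = 22.

22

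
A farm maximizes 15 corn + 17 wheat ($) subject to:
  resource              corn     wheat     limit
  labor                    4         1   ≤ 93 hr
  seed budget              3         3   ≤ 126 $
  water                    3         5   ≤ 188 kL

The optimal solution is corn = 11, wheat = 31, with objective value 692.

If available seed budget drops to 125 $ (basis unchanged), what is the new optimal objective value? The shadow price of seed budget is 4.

Δb = -1, so new z* = 692 + (4)·(-1) = 692 − 4 = 688.

688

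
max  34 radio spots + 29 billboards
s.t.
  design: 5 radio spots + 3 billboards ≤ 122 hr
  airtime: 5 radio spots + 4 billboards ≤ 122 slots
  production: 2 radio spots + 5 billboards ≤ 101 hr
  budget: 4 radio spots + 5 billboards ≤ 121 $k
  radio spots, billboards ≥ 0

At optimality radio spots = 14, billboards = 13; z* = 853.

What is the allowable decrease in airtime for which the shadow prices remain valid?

7.2

Binding constraints: airtime, budget. The basis is B = [[5,4],[4,5]] with det 9.
Per unit decrease in airtime, x* moves by d = (-0.5556, 0.4444).
The basis stays optimal until production becomes binding; allowable decrease = 7.2 slots.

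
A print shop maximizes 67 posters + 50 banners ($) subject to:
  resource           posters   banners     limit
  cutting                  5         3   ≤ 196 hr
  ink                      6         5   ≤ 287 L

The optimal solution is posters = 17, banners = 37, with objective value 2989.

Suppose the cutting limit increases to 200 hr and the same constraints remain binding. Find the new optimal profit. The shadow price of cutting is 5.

3009

Δb = 4, so new z* = 2989 + (5)·(4) = 2989 + 20 = 3009.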